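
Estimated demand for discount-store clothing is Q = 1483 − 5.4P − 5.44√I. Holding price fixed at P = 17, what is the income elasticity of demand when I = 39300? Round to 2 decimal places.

At P = 17, I = 39300: Q = 312.762.
Holding P constant, ∂Q/∂I = -5.44/(2√I) = -0.0137206.
η_I = (∂Q/∂I)·(I/Q) = -0.0137206 × (39300/312.762) = -1.72.

-1.72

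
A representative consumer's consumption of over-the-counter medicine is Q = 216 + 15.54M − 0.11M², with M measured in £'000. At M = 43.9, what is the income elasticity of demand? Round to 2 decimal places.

At M = 43.9: Q = 686.2129.
dQ/dM = 15.54 − 0.22M = 5.88200.
η = (dQ/dM)·(M/Q) = 5.88200 × (43.9/686.2129) = 0.38.

0.38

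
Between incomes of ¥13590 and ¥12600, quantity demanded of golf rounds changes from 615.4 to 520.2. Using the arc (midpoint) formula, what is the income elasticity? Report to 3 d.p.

ΔQ = 520.2 − 615.4 = -95.2; midpoint Q̄ = (615.4 + 520.2)/2 = 567.8.
ΔI = 12600 − 13590 = -990; midpoint Ī = (13590 + 12600)/2 = 13095.
η = (ΔQ/Q̄) ÷ (ΔI/Ī) = (-95.2/567.8) ÷ (-990/13095) = 2.218.

2.218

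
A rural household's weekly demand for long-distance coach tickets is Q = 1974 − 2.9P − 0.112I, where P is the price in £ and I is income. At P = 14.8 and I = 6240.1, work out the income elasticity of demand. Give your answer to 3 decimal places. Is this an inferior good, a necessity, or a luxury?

At P = 14.8, I = 6240.1: Q = 1232.189.
Holding P constant, ∂Q/∂I = −0.112.
η_I = (∂Q/∂I)·(I/Q) = -0.112 × (6240.1/1232.189) = -0.567.
Since η < 0, this is an inferior good.

-0.567 (inferior good)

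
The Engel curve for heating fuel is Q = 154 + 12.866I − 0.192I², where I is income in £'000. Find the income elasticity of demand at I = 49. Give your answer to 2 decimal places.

At I = 49: Q = 323.4420.
dQ/dI = 12.866 − 0.384I = -5.95000.
η = (dQ/dI)·(I/Q) = -5.95000 × (49/323.4420) = -0.90.

-0.90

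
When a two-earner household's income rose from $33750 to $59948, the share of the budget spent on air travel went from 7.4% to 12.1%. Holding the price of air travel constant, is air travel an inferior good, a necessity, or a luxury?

luxury

The budget share rises as income rises, so η > 1.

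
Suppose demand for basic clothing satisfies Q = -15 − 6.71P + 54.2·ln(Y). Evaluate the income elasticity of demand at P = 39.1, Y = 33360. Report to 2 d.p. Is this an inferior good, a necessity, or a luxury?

0.19 (necessity)

At P = 39.1, Y = 33360: Q = 287.138.
Holding P constant, ∂Q/∂Y = 54.2/Y = 0.0016247.
η_Y = (∂Q/∂Y)·(Y/Q) = 0.0016247 × (33360/287.138) = 0.19.
Since 0 < η < 1, this is a necessity.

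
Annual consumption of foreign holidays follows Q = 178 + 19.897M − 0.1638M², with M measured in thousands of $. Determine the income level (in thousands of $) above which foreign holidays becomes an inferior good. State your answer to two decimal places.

60.74

dQ/dM = 19.897 − 0.3276M.
The good is inferior where dQ/dM < 0. Setting dQ/dM = 0 gives M = 19.897 / 0.3276 = 60.74.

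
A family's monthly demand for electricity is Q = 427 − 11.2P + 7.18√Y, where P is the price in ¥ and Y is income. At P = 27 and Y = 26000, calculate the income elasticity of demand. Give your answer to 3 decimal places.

At P = 27, Y = 26000: Q = 1282.340.
Holding P constant, ∂Q/∂Y = 7.18/(2√Y) = 0.0222642.
η_Y = (∂Q/∂Y)·(Y/Q) = 0.0222642 × (26000/1282.340) = 0.451.

0.451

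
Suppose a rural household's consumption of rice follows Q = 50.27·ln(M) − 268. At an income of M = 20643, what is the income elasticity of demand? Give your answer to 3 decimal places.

At M = 20643: Q = 231.439.
dQ/dM = 50.27/M = 0.00243521 at this income.
η = (dQ/dM)·(M/Q) = 0.00243521 × (20643/231.439) = 0.217.

0.217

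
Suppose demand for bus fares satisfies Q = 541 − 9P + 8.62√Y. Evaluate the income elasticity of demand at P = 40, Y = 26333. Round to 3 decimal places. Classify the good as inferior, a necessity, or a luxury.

At P = 40, Y = 26333: Q = 1579.806.
Holding P constant, ∂Q/∂Y = 8.62/(2√Y) = 0.0265599.
η_Y = (∂Q/∂Y)·(Y/Q) = 0.0265599 × (26333/1579.806) = 0.443.
Since 0 < η < 1, this is a necessity.

0.443 (necessity)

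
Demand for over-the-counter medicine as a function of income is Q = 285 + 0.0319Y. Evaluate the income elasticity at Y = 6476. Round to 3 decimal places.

At Y = 6476: Q = 491.584.
dQ/dY = 0.0319.
η = (dQ/dY)·(Y/Q) = 0.0319 × (6476/491.584) = 0.420.

0.420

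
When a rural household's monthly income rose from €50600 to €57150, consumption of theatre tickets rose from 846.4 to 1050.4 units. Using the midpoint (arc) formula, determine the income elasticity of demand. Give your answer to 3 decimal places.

ΔQ = 1050.4 − 846.4 = 204; midpoint Q̄ = (846.4 + 1050.4)/2 = 948.4.
ΔI = 57150 − 50600 = 6550; midpoint Ī = (50600 + 57150)/2 = 53875.
η = (ΔQ/Q̄) ÷ (ΔI/Ī) = (204/948.4) ÷ (6550/53875) = 1.769.

1.769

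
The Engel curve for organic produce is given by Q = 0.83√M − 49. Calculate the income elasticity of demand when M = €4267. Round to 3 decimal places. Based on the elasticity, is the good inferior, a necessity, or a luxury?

At M = 4267: Q = 5.217.
dQ/dM = 0.83/(2√M) = 0.00635312 at this income.
η = (dQ/dM)·(M/Q) = 0.00635312 × (4267/5.217) = 5.196.
Since η > 1, the good is a luxury.

5.196 (luxury)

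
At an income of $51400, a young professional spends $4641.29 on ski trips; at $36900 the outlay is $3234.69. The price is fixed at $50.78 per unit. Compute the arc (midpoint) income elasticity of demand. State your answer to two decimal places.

1.09

With a constant price, Q₁ = 4641.29/50.78 = 91.400 and Q₂ = 3234.69/50.78 = 63.700 (equivalently, work directly with expenditure since P cancels).
Midpoint %ΔQ = (3234.69 − 4641.29)/3937.99 = -0.35719; midpoint %ΔI = (36900 − 51400)/44150 = -0.32843.
η = -0.35719 / -0.32843 = 1.09.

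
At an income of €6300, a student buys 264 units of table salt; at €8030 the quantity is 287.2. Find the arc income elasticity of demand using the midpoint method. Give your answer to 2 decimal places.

0.35

ΔQ = 287.2 − 264 = 23.2; midpoint Q̄ = (264 + 287.2)/2 = 275.6.
ΔI = 8030 − 6300 = 1730; midpoint Ī = (6300 + 8030)/2 = 7165.
η = (ΔQ/Q̄) ÷ (ΔI/Ī) = (23.2/275.6) ÷ (1730/7165) = 0.35.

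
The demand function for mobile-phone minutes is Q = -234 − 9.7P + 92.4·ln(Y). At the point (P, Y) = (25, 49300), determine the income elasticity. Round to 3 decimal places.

At P = 25, Y = 49300: Q = 521.945.
Holding P constant, ∂Q/∂Y = 92.4/Y = 0.00187424.
η_Y = (∂Q/∂Y)·(Y/Q) = 0.00187424 × (49300/521.945) = 0.177.

0.177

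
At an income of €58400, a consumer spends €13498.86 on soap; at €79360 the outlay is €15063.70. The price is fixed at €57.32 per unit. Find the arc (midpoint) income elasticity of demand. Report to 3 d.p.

With a constant price, Q₁ = 13498.86/57.32 = 235.500 and Q₂ = 15063.70/57.32 = 262.800 (equivalently, work directly with expenditure since P cancels).
Midpoint %ΔQ = (15063.70 − 13498.86)/14281.28 = 0.10957; midpoint %ΔI = (79360 − 58400)/68880 = 0.30430.
η = 0.10957 / 0.30430 = 0.360.

0.360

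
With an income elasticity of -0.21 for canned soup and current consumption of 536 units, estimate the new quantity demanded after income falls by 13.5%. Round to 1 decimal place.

551.2

%ΔQ ≈ η × %ΔI = -0.21 × (-13.5%) = 2.835%.
New Q ≈ 536 × (1 + 0.02835) = 551.2.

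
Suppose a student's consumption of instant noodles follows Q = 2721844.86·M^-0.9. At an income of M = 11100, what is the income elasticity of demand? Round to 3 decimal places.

-0.900

For Q = A·M^β the income elasticity is constant and equal to β.
Here β = -0.9, so η = -0.900.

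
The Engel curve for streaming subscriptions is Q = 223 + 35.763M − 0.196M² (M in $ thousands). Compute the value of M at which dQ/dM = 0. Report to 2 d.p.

91.23

dQ/dM = 35.763 − 0.392M.
The good is inferior where dQ/dM < 0. Setting dQ/dM = 0 gives M = 35.763 / 0.392 = 91.23.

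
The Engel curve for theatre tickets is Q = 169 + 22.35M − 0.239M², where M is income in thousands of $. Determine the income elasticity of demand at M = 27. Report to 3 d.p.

At M = 27: Q = 598.2190.
dQ/dM = 22.35 − 0.478M = 9.44400.
η = (dQ/dM)·(M/Q) = 9.44400 × (27/598.2190) = 0.426.

0.426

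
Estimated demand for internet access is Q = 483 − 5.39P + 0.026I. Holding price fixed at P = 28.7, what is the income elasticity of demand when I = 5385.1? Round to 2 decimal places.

0.30

At P = 28.7, I = 5385.1: Q = 468.320.
Holding P constant, ∂Q/∂I = 0.026.
η_I = (∂Q/∂I)·(I/Q) = 0.026 × (5385.1/468.320) = 0.30.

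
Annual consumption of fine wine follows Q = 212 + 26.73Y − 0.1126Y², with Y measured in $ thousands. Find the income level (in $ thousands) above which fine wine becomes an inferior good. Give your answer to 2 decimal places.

118.69

dQ/dY = 26.73 − 0.2252Y.
The good is inferior where dQ/dY < 0. Setting dQ/dY = 0 gives Y = 26.73 / 0.2252 = 118.69.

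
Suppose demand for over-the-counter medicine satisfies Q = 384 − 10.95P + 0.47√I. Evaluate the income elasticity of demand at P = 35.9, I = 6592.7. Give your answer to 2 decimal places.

At P = 35.9, I = 6592.7: Q = 29.057.
Holding P constant, ∂Q/∂I = 0.47/(2√I) = 0.00289425.
η_I = (∂Q/∂I)·(I/Q) = 0.00289425 × (6592.7/29.057) = 0.66.

0.66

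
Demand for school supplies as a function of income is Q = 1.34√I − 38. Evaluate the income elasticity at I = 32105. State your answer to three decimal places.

0.594

At I = 32105: Q = 202.099.
dQ/dI = 1.34/(2√I) = 0.00373928 at this income.
η = (dQ/dI)·(I/Q) = 0.00373928 × (32105/202.099) = 0.594.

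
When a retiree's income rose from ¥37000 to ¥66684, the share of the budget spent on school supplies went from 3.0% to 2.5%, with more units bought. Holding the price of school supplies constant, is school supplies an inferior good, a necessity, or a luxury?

Quantity rises but the budget share falls as income rises, so 0 < η < 1.

necessity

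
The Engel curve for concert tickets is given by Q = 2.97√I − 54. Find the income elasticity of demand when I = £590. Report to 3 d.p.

1.988

At I = 590: Q = 18.141.
dQ/dI = 2.97/(2√I) = 0.0611365 at this income.
η = (dQ/dI)·(I/Q) = 0.0611365 × (590/18.141) = 1.988.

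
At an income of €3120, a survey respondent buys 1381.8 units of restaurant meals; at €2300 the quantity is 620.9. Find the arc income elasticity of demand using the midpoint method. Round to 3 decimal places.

ΔQ = 620.9 − 1381.8 = -760.9; midpoint Q̄ = (1381.8 + 620.9)/2 = 1001.35.
ΔI = 2300 − 3120 = -820; midpoint Ī = (3120 + 2300)/2 = 2710.
η = (ΔQ/Q̄) ÷ (ΔI/Ī) = (-760.9/1001.35) ÷ (-820/2710) = 2.511.

2.511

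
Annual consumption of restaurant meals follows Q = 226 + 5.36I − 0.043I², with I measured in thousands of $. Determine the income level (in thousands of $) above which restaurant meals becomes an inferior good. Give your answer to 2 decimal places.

dQ/dI = 5.36 − 0.086I.
The good is inferior where dQ/dI < 0. Setting dQ/dI = 0 gives I = 5.36 / 0.086 = 62.33.

62.33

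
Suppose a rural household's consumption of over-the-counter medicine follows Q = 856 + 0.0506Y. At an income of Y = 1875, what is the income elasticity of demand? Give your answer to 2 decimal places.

At Y = 1875: Q = 950.875.
dQ/dY = 0.0506.
η = (dQ/dY)·(Y/Q) = 0.0506 × (1875/950.875) = 0.10.

0.10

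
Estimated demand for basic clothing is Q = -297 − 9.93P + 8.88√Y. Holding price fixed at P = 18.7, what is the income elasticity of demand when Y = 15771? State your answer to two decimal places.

0.88

At P = 18.7, Y = 15771: Q = 632.483.
Holding P constant, ∂Q/∂Y = 8.88/(2√Y) = 0.0353552.
η_Y = (∂Q/∂Y)·(Y/Q) = 0.0353552 × (15771/632.483) = 0.88.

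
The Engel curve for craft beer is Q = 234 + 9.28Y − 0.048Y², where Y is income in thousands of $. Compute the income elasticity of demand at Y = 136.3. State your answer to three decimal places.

At Y = 136.3: Q = 607.1349.
dQ/dY = 9.28 − 0.096Y = -3.80480.
η = (dQ/dY)·(Y/Q) = -3.80480 × (136.3/607.1349) = -0.854.

-0.854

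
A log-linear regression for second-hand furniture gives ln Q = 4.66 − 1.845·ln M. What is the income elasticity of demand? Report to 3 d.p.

In a log-linear demand, the coefficient on ln M is the income elasticity.
So η = -1.845.

-1.845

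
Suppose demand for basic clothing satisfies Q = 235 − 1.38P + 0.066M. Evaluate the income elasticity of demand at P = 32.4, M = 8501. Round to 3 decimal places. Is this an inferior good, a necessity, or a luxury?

0.747 (necessity)

At P = 32.4, M = 8501: Q = 751.354.
Holding P constant, ∂Q/∂M = 0.066.
η_M = (∂Q/∂M)·(M/Q) = 0.066 × (8501/751.354) = 0.747.
Since 0 < η < 1, this is a necessity.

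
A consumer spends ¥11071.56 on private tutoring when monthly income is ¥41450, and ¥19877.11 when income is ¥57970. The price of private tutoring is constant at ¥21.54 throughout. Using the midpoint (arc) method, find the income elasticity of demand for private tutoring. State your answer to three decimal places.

1.712

With a constant price, Q₁ = 11071.56/21.54 = 514.000 and Q₂ = 19877.11/21.54 = 922.800 (equivalently, work directly with expenditure since P cancels).
Midpoint %ΔQ = (19877.11 − 11071.56)/15474.34 = 0.56904; midpoint %ΔI = (57970 − 41450)/49710 = 0.33233.
η = 0.56904 / 0.33233 = 1.712.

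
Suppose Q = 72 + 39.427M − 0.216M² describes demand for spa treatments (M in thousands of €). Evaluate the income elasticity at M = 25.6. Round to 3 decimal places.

At M = 25.6: Q = 939.7734.
dQ/dM = 39.427 − 0.432M = 28.36780.
η = (dQ/dM)·(M/Q) = 28.36780 × (25.6/939.7734) = 0.773.

0.773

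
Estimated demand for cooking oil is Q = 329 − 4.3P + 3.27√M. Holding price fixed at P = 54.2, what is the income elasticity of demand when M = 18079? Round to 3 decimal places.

0.410

At P = 54.2, M = 18079: Q = 535.618.
Holding P constant, ∂Q/∂M = 3.27/(2√M) = 0.0121599.
η_M = (∂Q/∂M)·(M/Q) = 0.0121599 × (18079/535.618) = 0.410.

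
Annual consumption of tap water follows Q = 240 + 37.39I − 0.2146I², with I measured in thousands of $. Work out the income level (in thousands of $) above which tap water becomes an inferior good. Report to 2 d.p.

dQ/dI = 37.39 − 0.4292I.
The good is inferior where dQ/dI < 0. Setting dQ/dI = 0 gives I = 37.39 / 0.4292 = 87.12.

87.12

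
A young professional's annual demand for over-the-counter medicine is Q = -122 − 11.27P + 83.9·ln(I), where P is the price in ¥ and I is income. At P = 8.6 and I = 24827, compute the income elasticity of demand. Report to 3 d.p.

0.133

At P = 8.6, I = 24827: Q = 630.120.
Holding P constant, ∂Q/∂I = 83.9/I = 0.00337939.
η_I = (∂Q/∂I)·(I/Q) = 0.00337939 × (24827/630.120) = 0.133.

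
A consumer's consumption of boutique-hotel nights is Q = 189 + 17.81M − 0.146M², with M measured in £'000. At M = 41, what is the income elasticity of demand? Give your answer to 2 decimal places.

0.36

At M = 41: Q = 673.7840.
dQ/dM = 17.81 − 0.292M = 5.83800.
η = (dQ/dM)·(M/Q) = 5.83800 × (41/673.7840) = 0.36.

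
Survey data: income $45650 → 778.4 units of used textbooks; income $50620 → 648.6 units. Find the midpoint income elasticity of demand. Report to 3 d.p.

ΔQ = 648.6 − 778.4 = -129.8; midpoint Q̄ = (778.4 + 648.6)/2 = 713.5.
ΔI = 50620 − 45650 = 4970; midpoint Ī = (45650 + 50620)/2 = 48135.
η = (ΔQ/Q̄) ÷ (ΔI/Ī) = (-129.8/713.5) ÷ (4970/48135) = -1.762.

-1.762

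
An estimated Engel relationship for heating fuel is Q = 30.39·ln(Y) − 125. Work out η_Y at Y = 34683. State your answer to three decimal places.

0.158

At Y = 34683: Q = 192.697.
dQ/dY = 30.39/Y = 0.000876222 at this income.
η = (dQ/dY)·(Y/Q) = 0.000876222 × (34683/192.697) = 0.158.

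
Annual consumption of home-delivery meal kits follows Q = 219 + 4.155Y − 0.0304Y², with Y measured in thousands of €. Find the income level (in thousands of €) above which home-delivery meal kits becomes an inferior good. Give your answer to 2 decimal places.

68.34

dQ/dY = 4.155 − 0.0608Y.
The good is inferior where dQ/dY < 0. Setting dQ/dY = 0 gives Y = 4.155 / 0.0608 = 68.34.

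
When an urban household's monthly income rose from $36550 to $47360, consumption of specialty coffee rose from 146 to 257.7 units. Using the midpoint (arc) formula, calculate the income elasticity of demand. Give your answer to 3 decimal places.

2.148

ΔQ = 257.7 − 146 = 111.7; midpoint Q̄ = (146 + 257.7)/2 = 201.85.
ΔI = 47360 − 36550 = 10810; midpoint Ī = (36550 + 47360)/2 = 41955.
η = (ΔQ/Q̄) ÷ (ΔI/Ī) = (111.7/201.85) ÷ (10810/41955) = 2.148.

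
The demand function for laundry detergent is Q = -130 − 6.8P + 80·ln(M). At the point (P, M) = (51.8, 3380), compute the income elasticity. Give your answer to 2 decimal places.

At P = 51.8, M = 3380: Q = 167.810.
Holding P constant, ∂Q/∂M = 80/M = 0.0236686.
η_M = (∂Q/∂M)·(M/Q) = 0.0236686 × (3380/167.810) = 0.48.

0.48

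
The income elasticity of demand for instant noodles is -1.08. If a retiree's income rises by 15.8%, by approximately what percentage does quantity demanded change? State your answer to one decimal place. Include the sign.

-17.1%

%ΔQ ≈ η × %ΔI = -1.08 × 15.8% = -17.1%.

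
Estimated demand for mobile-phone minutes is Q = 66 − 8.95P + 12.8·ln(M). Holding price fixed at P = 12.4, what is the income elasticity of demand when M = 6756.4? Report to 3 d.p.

At P = 12.4, M = 6756.4: Q = 67.894.
Holding P constant, ∂Q/∂M = 12.8/M = 0.0018945.
η_M = (∂Q/∂M)·(M/Q) = 0.0018945 × (6756.4/67.894) = 0.189.

0.189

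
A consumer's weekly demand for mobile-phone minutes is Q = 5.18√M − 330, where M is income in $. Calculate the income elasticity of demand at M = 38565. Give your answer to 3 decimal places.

0.740

At M = 38565: Q = 687.247.
dQ/dM = 5.18/(2√M) = 0.0131887 at this income.
η = (dQ/dM)·(M/Q) = 0.0131887 × (38565/687.247) = 0.740.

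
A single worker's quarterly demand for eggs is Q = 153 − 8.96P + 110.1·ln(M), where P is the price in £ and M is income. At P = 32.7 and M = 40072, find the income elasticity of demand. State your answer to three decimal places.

0.107

At P = 32.7, M = 40072: Q = 1026.895.
Holding P constant, ∂Q/∂M = 110.1/M = 0.00274755.
η_M = (∂Q/∂M)·(M/Q) = 0.00274755 × (40072/1026.895) = 0.107.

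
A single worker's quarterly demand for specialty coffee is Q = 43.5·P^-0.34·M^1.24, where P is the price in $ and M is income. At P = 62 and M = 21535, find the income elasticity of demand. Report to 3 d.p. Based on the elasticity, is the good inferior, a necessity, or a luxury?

For a multiplicative demand Q = A·P^α·M^β, the income elasticity is β everywhere.
Here β = 1.24, so η = 1.240.
Since η > 1, this is a luxury.

1.240 (luxury)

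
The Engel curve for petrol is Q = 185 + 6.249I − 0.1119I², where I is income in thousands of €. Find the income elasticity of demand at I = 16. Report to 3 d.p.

0.167

At I = 16: Q = 256.3376.
dQ/dI = 6.249 − 0.2238I = 2.66820.
η = (dQ/dI)·(I/Q) = 2.66820 × (16/256.3376) = 0.167.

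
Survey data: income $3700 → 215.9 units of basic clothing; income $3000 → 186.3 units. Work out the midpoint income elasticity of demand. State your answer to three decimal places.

ΔQ = 186.3 − 215.9 = -29.6; midpoint Q̄ = (215.9 + 186.3)/2 = 201.1.
ΔI = 3000 − 3700 = -700; midpoint Ī = (3700 + 3000)/2 = 3350.
η = (ΔQ/Q̄) ÷ (ΔI/Ī) = (-29.6/201.1) ÷ (-700/3350) = 0.704.

0.704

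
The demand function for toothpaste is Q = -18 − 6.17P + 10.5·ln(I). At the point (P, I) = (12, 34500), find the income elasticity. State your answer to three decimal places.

At P = 12, I = 34500: Q = 17.672.
Holding P constant, ∂Q/∂I = 10.5/I = 0.000304348.
η_I = (∂Q/∂I)·(I/Q) = 0.000304348 × (34500/17.672) = 0.594.

0.594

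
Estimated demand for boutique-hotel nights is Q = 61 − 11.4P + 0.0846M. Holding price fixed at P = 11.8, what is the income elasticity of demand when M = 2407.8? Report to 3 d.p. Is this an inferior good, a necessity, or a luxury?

At P = 11.8, M = 2407.8: Q = 130.180.
Holding P constant, ∂Q/∂M = 0.0846.
η_M = (∂Q/∂M)·(M/Q) = 0.0846 × (2407.8/130.180) = 1.565.
Since η > 1, this is a luxury.

1.565 (luxury)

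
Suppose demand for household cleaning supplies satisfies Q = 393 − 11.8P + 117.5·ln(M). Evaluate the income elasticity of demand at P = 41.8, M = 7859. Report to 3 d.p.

0.123

At P = 41.8, M = 7859: Q = 953.666.
Holding P constant, ∂Q/∂M = 117.5/M = 0.014951.
η_M = (∂Q/∂M)·(M/Q) = 0.014951 × (7859/953.666) = 0.123.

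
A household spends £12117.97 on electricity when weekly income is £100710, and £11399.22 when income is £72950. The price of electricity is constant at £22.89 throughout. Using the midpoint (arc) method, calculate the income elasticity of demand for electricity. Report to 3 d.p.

With a constant price, Q₁ = 12117.97/22.89 = 529.400 and Q₂ = 11399.22/22.89 = 498.000 (equivalently, work directly with expenditure since P cancels).
Midpoint %ΔQ = (11399.22 − 12117.97)/11758.60 = -0.06113; midpoint %ΔI = (72950 − 100710)/86830 = -0.31971.
η = -0.06113 / -0.31971 = 0.191.

0.191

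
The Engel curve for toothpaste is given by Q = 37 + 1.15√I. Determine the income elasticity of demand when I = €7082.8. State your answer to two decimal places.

0.36

At I = 7082.8: Q = 133.783.
dQ/dI = 1.15/(2√I) = 0.00683228 at this income.
η = (dQ/dI)·(I/Q) = 0.00683228 × (7082.8/133.783) = 0.36.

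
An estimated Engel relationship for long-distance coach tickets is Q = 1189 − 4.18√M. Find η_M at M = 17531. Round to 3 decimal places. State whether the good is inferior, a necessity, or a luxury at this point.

At M = 17531: Q = 635.548.
dQ/dM = -4.18/(2√M) = -0.0157849 at this income.
η = (dQ/dM)·(M/Q) = -0.0157849 × (17531/635.548) = -0.435.
Since η < 0, the good is an inferior good.

-0.435 (inferior good)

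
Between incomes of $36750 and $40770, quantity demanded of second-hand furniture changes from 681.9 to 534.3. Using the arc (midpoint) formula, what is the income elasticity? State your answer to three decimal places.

ΔQ = 534.3 − 681.9 = -147.6; midpoint Q̄ = (681.9 + 534.3)/2 = 608.1.
ΔI = 40770 − 36750 = 4020; midpoint Ī = (36750 + 40770)/2 = 38760.
η = (ΔQ/Q̄) ÷ (ΔI/Ī) = (-147.6/608.1) ÷ (4020/38760) = -2.340.

-2.340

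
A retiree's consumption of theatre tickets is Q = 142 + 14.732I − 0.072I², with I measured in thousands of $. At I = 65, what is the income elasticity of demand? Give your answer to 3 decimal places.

0.439

At I = 65: Q = 795.3800.
dQ/dI = 14.732 − 0.144I = 5.37200.
η = (dQ/dI)·(I/Q) = 5.37200 × (65/795.3800) = 0.439.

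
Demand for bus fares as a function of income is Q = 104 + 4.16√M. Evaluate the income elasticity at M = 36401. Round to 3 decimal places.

At M = 36401: Q = 897.688.
dQ/dM = 4.16/(2√M) = 0.010902 at this income.
η = (dQ/dM)·(M/Q) = 0.010902 × (36401/897.688) = 0.442.

0.442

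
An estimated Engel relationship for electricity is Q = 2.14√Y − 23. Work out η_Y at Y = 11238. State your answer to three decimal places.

At Y = 11238: Q = 203.860.
dQ/dY = 2.14/(2√Y) = 0.0100934 at this income.
η = (dQ/dY)·(Y/Q) = 0.0100934 × (11238/203.860) = 0.556.

0.556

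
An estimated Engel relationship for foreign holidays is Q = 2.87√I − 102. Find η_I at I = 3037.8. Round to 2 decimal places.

At I = 3037.8: Q = 56.184.
dQ/dI = 2.87/(2√I) = 0.0260359 at this income.
η = (dQ/dI)·(I/Q) = 0.0260359 × (3037.8/56.184) = 1.41.

1.41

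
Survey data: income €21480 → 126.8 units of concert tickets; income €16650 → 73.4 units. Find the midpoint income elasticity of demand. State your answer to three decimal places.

ΔQ = 73.4 − 126.8 = -53.4; midpoint Q̄ = (126.8 + 73.4)/2 = 100.1.
ΔI = 16650 − 21480 = -4830; midpoint Ī = (21480 + 16650)/2 = 19065.
η = (ΔQ/Q̄) ÷ (ΔI/Ī) = (-53.4/100.1) ÷ (-4830/19065) = 2.106.

2.106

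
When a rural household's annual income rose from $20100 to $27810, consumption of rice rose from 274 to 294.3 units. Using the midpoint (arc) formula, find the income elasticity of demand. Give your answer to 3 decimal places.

0.222

ΔQ = 294.3 − 274 = 20.3; midpoint Q̄ = (274 + 294.3)/2 = 284.15.
ΔI = 27810 − 20100 = 7710; midpoint Ī = (20100 + 27810)/2 = 23955.
η = (ΔQ/Q̄) ÷ (ΔI/Ī) = (20.3/284.15) ÷ (7710/23955) = 0.222.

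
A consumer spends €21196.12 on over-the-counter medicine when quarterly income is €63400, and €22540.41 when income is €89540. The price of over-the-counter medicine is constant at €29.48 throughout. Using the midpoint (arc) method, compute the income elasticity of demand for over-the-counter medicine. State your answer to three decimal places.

0.180

With a constant price, Q₁ = 21196.12/29.48 = 719.000 and Q₂ = 22540.41/29.48 = 764.600 (equivalently, work directly with expenditure since P cancels).
Midpoint %ΔQ = (22540.41 − 21196.12)/21868.27 = 0.06147; midpoint %ΔI = (89540 − 63400)/76470 = 0.34183.
η = 0.06147 / 0.34183 = 0.180.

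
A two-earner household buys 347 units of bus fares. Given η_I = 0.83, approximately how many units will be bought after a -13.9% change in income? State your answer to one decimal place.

307.0

%ΔQ ≈ η × %ΔI = 0.83 × (-13.9%) = -11.537%.
New Q ≈ 347 × (1 − 0.11537) = 307.0.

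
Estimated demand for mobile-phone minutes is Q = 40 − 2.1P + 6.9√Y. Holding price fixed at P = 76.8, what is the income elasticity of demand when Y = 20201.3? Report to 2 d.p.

At P = 76.8, Y = 20201.3: Q = 859.426.
Holding P constant, ∂Q/∂Y = 6.9/(2√Y) = 0.0242733.
η_Y = (∂Q/∂Y)·(Y/Q) = 0.0242733 × (20201.3/859.426) = 0.57.

0.57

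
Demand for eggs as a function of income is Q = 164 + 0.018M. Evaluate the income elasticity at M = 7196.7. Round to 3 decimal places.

0.441

At M = 7196.7: Q = 293.541.
dQ/dM = 0.018.
η = (dQ/dM)·(M/Q) = 0.018 × (7196.7/293.541) = 0.441.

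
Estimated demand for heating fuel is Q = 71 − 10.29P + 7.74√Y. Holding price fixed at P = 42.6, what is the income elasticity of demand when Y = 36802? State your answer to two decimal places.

0.66

At P = 42.6, Y = 36802: Q = 1117.476.
Holding P constant, ∂Q/∂Y = 7.74/(2√Y) = 0.0201732.
η_Y = (∂Q/∂Y)·(Y/Q) = 0.0201732 × (36802/1117.476) = 0.66.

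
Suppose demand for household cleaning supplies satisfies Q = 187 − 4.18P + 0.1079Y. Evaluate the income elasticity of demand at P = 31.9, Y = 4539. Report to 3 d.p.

At P = 31.9, Y = 4539: Q = 543.416.
Holding P constant, ∂Q/∂Y = 0.1079.
η_Y = (∂Q/∂Y)·(Y/Q) = 0.1079 × (4539/543.416) = 0.901.

0.901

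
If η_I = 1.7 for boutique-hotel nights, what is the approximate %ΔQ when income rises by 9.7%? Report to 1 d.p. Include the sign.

16.5%

%ΔQ ≈ η × %ΔI = 1.7 × 9.7% = 16.5%.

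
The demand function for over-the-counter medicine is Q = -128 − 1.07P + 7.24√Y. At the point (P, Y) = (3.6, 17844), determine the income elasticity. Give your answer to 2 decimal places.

At P = 3.6, Y = 17844: Q = 835.278.
Holding P constant, ∂Q/∂Y = 7.24/(2√Y) = 0.0270996.
η_Y = (∂Q/∂Y)·(Y/Q) = 0.0270996 × (17844/835.278) = 0.58.

0.58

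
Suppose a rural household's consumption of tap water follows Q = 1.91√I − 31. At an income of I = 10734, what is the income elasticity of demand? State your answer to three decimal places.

At I = 10734: Q = 166.886.
dQ/dI = 1.91/(2√I) = 0.0092177 at this income.
η = (dQ/dI)·(I/Q) = 0.0092177 × (10734/166.886) = 0.593.

0.593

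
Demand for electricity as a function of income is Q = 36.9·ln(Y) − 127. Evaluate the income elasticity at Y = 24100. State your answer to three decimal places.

0.150

At Y = 24100: Q = 245.320.
dQ/dY = 36.9/Y = 0.00153112 at this income.
η = (dQ/dY)·(Y/Q) = 0.00153112 × (24100/245.320) = 0.150.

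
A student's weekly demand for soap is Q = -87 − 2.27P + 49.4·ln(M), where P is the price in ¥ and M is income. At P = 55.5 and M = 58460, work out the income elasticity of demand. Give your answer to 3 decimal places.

At P = 55.5, M = 58460: Q = 329.234.
Holding P constant, ∂Q/∂M = 49.4/M = 0.000845022.
η_M = (∂Q/∂M)·(M/Q) = 0.000845022 × (58460/329.234) = 0.150.

0.150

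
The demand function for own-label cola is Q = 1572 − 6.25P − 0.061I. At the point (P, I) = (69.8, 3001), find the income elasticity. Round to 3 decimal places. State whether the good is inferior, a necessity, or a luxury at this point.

At P = 69.8, I = 3001: Q = 952.689.
Holding P constant, ∂Q/∂I = −0.061.
η_I = (∂Q/∂I)·(I/Q) = -0.061 × (3001/952.689) = -0.192.
Since η < 0, this is an inferior good.

-0.192 (inferior good)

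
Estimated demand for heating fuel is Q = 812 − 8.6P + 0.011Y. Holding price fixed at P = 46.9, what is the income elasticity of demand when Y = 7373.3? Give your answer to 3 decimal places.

0.166

At P = 46.9, Y = 7373.3: Q = 489.766.
Holding P constant, ∂Q/∂Y = 0.011.
η_Y = (∂Q/∂Y)·(Y/Q) = 0.011 × (7373.3/489.766) = 0.166.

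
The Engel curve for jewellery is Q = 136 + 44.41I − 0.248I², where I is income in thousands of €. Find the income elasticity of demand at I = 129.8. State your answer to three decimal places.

At I = 129.8: Q = 1722.1041.
dQ/dI = 44.41 − 0.496I = -19.97080.
η = (dQ/dI)·(I/Q) = -19.97080 × (129.8/1722.1041) = -1.505.

-1.505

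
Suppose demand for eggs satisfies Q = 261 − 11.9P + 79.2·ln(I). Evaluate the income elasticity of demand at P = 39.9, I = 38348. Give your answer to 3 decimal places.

0.127

At P = 39.9, I = 38348: Q = 622.103.
Holding P constant, ∂Q/∂I = 79.2/I = 0.0020653.
η_I = (∂Q/∂I)·(I/Q) = 0.0020653 × (38348/622.103) = 0.127.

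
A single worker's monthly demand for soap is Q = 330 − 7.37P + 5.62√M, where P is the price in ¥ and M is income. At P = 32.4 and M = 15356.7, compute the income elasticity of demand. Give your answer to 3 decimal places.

0.442

At P = 32.4, M = 15356.7: Q = 787.654.
Holding P constant, ∂Q/∂M = 5.62/(2√M) = 0.0226755.
η_M = (∂Q/∂M)·(M/Q) = 0.0226755 × (15356.7/787.654) = 0.442.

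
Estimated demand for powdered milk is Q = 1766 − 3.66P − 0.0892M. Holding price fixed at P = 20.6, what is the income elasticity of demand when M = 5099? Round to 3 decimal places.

At P = 20.6, M = 5099: Q = 1235.773.
Holding P constant, ∂Q/∂M = −0.0892.
η_M = (∂Q/∂M)·(M/Q) = -0.0892 × (5099/1235.773) = -0.368.

-0.368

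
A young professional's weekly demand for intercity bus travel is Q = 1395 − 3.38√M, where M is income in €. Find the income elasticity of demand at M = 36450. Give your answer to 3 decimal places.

-0.430

At M = 36450: Q = 749.694.
dQ/dM = -3.38/(2√M) = -0.00885193 at this income.
η = (dQ/dM)·(M/Q) = -0.00885193 × (36450/749.694) = -0.430.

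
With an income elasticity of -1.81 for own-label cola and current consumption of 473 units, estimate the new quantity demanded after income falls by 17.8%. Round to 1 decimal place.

%ΔQ ≈ η × %ΔI = -1.81 × (-17.8%) = 32.218%.
New Q ≈ 473 × (1 + 0.32218) = 625.4.

625.4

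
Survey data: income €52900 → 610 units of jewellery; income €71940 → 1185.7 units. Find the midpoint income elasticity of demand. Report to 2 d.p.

ΔQ = 1185.7 − 610 = 575.7; midpoint Q̄ = (610 + 1185.7)/2 = 897.85.
ΔI = 71940 − 52900 = 19040; midpoint Ī = (52900 + 71940)/2 = 62420.
η = (ΔQ/Q̄) ÷ (ΔI/Ī) = (575.7/897.85) ÷ (19040/62420) = 2.10.

2.10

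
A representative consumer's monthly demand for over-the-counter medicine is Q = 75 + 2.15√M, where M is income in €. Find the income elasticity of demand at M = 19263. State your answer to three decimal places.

At M = 19263: Q = 373.401.
dQ/dM = 2.15/(2√M) = 0.00774545 at this income.
η = (dQ/dM)·(M/Q) = 0.00774545 × (19263/373.401) = 0.400.

0.400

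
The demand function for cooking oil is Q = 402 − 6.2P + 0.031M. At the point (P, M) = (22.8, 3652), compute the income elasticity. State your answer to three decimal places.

At P = 22.8, M = 3652: Q = 373.852.
Holding P constant, ∂Q/∂M = 0.031.
η_M = (∂Q/∂M)·(M/Q) = 0.031 × (3652/373.852) = 0.303.

0.303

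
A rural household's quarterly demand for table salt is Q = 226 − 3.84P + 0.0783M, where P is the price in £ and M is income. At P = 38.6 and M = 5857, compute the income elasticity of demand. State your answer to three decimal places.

0.855

At P = 38.6, M = 5857: Q = 536.379.
Holding P constant, ∂Q/∂M = 0.0783.
η_M = (∂Q/∂M)·(M/Q) = 0.0783 × (5857/536.379) = 0.855.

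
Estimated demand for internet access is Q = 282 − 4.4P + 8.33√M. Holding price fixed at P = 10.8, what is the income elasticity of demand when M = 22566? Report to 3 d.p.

0.421

At P = 10.8, M = 22566: Q = 1485.811.
Holding P constant, ∂Q/∂M = 8.33/(2√M) = 0.027726.
η_M = (∂Q/∂M)·(M/Q) = 0.027726 × (22566/1485.811) = 0.421.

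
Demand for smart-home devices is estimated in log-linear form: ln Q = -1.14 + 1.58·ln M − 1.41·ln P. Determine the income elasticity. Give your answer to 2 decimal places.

In a log-linear demand, the coefficient on ln M is the income elasticity.
So η = 1.58.

1.58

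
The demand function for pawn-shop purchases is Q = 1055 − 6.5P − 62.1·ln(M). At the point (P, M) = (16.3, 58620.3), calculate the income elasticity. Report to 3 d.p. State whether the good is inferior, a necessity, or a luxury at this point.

-0.232 (inferior good)

At P = 16.3, M = 58620.3: Q = 267.264.
Holding P constant, ∂Q/∂M = -62.1/M = -0.00105936.
η_M = (∂Q/∂M)·(M/Q) = -0.00105936 × (58620.3/267.264) = -0.232.
Since η < 0, this is an inferior good.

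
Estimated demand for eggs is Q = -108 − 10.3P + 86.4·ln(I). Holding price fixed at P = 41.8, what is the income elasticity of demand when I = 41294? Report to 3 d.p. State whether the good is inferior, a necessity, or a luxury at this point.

0.228 (necessity)

At P = 41.8, I = 41294: Q = 379.760.
Holding P constant, ∂Q/∂I = 86.4/I = 0.00209231.
η_I = (∂Q/∂I)·(I/Q) = 0.00209231 × (41294/379.760) = 0.228.
Since 0 < η < 1, this is a necessity.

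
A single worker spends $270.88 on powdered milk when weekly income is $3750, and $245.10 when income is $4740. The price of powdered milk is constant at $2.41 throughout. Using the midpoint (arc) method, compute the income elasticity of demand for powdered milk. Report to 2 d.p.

-0.43

With a constant price, Q₁ = 270.88/2.41 = 112.398 and Q₂ = 245.10/2.41 = 101.701 (equivalently, work directly with expenditure since P cancels).
Midpoint %ΔQ = (245.10 − 270.88)/257.99 = -0.09993; midpoint %ΔI = (4740 − 3750)/4245 = 0.23322.
η = -0.09993 / 0.23322 = -0.43.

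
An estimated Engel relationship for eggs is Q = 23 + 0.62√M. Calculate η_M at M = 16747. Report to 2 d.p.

At M = 16747: Q = 103.234.
dQ/dM = 0.62/(2√M) = 0.00239548 at this income.
η = (dQ/dM)·(M/Q) = 0.00239548 × (16747/103.234) = 0.39.

0.39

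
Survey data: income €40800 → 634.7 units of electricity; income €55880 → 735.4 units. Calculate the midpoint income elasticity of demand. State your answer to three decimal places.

0.471

ΔQ = 735.4 − 634.7 = 100.7; midpoint Q̄ = (634.7 + 735.4)/2 = 685.05.
ΔI = 55880 − 40800 = 15080; midpoint Ī = (40800 + 55880)/2 = 48340.
η = (ΔQ/Q̄) ÷ (ΔI/Ī) = (100.7/685.05) ÷ (15080/48340) = 0.471.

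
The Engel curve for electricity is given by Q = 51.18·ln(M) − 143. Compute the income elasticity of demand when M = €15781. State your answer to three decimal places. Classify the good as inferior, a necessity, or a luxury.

0.146 (necessity)

At M = 15781: Q = 351.735.
dQ/dM = 51.18/M = 0.00324314 at this income.
η = (dQ/dM)·(M/Q) = 0.00324314 × (15781/351.735) = 0.146.
Since 0 < η < 1, the good is a necessity.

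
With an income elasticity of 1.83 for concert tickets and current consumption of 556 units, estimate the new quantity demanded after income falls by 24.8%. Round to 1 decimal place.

303.7

%ΔQ ≈ η × %ΔI = 1.83 × (-24.8%) = -45.384%.
New Q ≈ 556 × (1 − 0.45384) = 303.7.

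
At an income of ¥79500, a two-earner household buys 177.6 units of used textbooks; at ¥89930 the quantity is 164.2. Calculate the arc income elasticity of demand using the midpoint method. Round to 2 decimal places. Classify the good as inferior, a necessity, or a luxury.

ΔQ = 164.2 − 177.6 = -13.4; midpoint Q̄ = (177.6 + 164.2)/2 = 170.9.
ΔI = 89930 − 79500 = 10430; midpoint Ī = (79500 + 89930)/2 = 84715.
η = (ΔQ/Q̄) ÷ (ΔI/Ī) = (-13.4/170.9) ÷ (10430/84715) = -0.64.
η < 0 ⇒ inferior good.

-0.64 (inferior good)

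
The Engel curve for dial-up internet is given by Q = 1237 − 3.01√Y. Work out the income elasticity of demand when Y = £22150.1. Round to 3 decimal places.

-0.284

At Y = 22150.1: Q = 789.024.
dQ/dY = -3.01/(2√Y) = -0.0101123 at this income.
η = (dQ/dY)·(Y/Q) = -0.0101123 × (22150.1/789.024) = -0.284.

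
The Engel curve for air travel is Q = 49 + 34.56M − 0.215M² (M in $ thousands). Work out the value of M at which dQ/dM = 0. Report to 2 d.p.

80.37

dQ/dM = 34.56 − 0.43M.
The good is inferior where dQ/dM < 0. Setting dQ/dM = 0 gives M = 34.56 / 0.43 = 80.37.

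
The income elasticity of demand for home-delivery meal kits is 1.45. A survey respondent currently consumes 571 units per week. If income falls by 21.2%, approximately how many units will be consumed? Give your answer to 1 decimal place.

%ΔQ ≈ η × %ΔI = 1.45 × (-21.2%) = -30.74%.
New Q ≈ 571 × (1 − 0.3074) = 395.5.

395.5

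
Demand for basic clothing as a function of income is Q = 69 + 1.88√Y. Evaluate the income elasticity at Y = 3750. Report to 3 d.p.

At Y = 3750: Q = 184.126.
dQ/dY = 1.88/(2√Y) = 0.0153501 at this income.
η = (dQ/dY)·(Y/Q) = 0.0153501 × (3750/184.126) = 0.313.

0.313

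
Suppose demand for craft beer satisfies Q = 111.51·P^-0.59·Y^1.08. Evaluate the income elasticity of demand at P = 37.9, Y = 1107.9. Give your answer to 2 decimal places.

1.08

For a multiplicative demand Q = A·P^α·Y^β, the income elasticity is β everywhere.
Here β = 1.08, so η = 1.08.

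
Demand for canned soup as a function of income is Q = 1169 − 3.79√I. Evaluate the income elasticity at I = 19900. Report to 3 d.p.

-0.421

At I = 19900: Q = 634.355.
dQ/dI = -3.79/(2√I) = -0.0134333 at this income.
η = (dQ/dI)·(I/Q) = -0.0134333 × (19900/634.355) = -0.421.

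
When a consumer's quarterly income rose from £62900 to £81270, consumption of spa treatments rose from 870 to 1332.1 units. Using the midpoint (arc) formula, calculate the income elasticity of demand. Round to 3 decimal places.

ΔQ = 1332.1 − 870 = 462.1; midpoint Q̄ = (870 + 1332.1)/2 = 1101.05.
ΔI = 81270 − 62900 = 18370; midpoint Ī = (62900 + 81270)/2 = 72085.
η = (ΔQ/Q̄) ÷ (ΔI/Ī) = (462.1/1101.05) ÷ (18370/72085) = 1.647.

1.647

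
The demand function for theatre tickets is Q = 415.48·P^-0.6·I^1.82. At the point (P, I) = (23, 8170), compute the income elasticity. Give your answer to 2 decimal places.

For a multiplicative demand Q = A·P^α·I^β, the income elasticity is β everywhere.
Here β = 1.82, so η = 1.82.

1.82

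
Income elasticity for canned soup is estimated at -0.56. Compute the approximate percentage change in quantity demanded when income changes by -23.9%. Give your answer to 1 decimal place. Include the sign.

13.4%

%ΔQ ≈ η × %ΔI = -0.56 × (-23.9%) = 13.4%.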